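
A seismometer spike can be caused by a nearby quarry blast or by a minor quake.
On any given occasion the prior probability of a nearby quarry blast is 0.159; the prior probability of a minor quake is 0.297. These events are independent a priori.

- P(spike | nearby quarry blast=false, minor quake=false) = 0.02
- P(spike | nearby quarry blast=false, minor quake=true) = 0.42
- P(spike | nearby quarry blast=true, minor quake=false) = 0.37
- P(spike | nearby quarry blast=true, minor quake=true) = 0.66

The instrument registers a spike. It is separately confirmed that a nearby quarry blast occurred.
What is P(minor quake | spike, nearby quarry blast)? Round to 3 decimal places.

P(minor quake | spike, nearby quarry blast) ≈ 0.430

Numerator (weight on configurations with minor quake): 0.66×0.297 = 0.196020
Denominator P(spike | nearby quarry blast): 0.37×0.703 + 0.66×0.297 = 0.456130
Posterior = 0.196020 / 0.456130 ≈ 0.430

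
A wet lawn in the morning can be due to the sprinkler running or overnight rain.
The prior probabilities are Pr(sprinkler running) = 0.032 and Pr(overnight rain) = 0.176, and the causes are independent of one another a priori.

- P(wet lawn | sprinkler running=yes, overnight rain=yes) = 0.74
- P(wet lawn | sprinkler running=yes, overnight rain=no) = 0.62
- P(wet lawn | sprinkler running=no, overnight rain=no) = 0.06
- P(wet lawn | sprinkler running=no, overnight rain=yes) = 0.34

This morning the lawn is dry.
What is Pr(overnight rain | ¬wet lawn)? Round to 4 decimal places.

Numerator (weight on configurations with overnight rain): 0.112443 + 0.001464 = 0.113907
Normalizer over all consistent configurations: 0.94·0.968·0.824 + 0.66·0.968·0.176 + 0.38·0.032·0.824 + 0.26·0.032·0.176 = 0.873701
P(overnight rain | ¬wet lawn) = 0.113907/0.873701 ≈ 0.1304

Pr(overnight rain | ¬wet lawn) ≈ 0.1304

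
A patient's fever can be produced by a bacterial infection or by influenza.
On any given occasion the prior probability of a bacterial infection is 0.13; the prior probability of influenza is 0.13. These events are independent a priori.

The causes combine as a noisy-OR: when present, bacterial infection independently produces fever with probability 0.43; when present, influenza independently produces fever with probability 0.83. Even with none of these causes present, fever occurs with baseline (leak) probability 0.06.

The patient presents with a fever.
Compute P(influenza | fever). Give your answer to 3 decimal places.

P(influenza | fever) ≈ 0.530

Under noisy-OR, P(fever | causes) = 1 − (1−0.06)·∏(1−qᵢ) over the active causes.
P(fever) = 0.06·0.87·0.87 + 0.8402·0.87·0.13 + 0.4642·0.13·0.87 + 0.908914·0.13·0.13 = 0.045414 + 0.095027 + 0.052501 + 0.015361 = 0.208303
Of this, 0.110388 comes from 0.095027 + 0.015361 (the influenza=true cases).
So P(influenza | fever) = 0.110388/0.208303 ≈ 0.530.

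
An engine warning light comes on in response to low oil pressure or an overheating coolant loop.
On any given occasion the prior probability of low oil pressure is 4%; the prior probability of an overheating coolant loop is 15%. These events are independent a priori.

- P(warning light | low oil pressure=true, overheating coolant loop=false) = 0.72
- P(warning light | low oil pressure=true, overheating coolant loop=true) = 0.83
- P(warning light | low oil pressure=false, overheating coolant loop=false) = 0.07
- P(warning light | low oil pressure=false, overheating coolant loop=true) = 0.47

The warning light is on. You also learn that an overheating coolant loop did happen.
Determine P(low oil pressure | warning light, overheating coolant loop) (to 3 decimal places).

Enumerate both values of low oil pressure and weight by the priors:
  P(warning light | overheating coolant loop) = 0.47*0.96 + 0.83*0.04
        = 0.451200 + 0.033200 = 0.484400
The terms with low oil pressure present sum to 0.033200, so
  P(low oil pressure | warning light, overheating coolant loop) = 0.033200 / 0.484400 ≈ 0.069

P(low oil pressure | warning light, overheating coolant loop) ≈ 0.069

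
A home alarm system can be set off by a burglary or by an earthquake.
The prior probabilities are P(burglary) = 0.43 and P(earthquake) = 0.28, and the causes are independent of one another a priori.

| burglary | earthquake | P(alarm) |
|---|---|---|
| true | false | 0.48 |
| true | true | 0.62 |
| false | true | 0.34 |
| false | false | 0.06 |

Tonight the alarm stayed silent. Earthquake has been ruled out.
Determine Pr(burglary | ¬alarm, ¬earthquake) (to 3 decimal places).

Pr(burglary | ¬alarm, ¬earthquake) ≈ 0.294

By total probability over both values of burglary:
  P(¬alarm | ¬earthquake) = 0.94*0.57 + 0.52*0.43
        = 0.535800 + 0.223600 = 0.759400
Keeping only the burglary-present terms gives 0.223600, so
  P(burglary | ¬alarm, ¬earthquake) = 0.223600 / 0.759400 ≈ 0.294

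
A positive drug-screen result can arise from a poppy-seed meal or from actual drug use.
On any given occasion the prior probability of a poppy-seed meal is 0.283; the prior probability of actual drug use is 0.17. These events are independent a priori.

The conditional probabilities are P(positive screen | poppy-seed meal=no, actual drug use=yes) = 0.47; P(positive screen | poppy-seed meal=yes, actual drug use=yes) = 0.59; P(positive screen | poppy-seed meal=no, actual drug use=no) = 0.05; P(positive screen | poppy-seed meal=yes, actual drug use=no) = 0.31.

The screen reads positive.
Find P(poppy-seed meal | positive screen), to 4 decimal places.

Sum P(positive screen|·) weighted by the priors over the 4 (poppy-seed meal, actual drug use) configurations:
  P(positive screen) = 0.05*0.717*0.83 + 0.47*0.717*0.17 + 0.31*0.283*0.83 + 0.59*0.283*0.17
        = 0.029755 + 0.057288 + 0.072816 + 0.028385 = 0.188244
The terms with poppy-seed meal present sum to 0.101201, so
  P(poppy-seed meal | positive screen) = 0.101201 / 0.188244 ≈ 0.5376

P(poppy-seed meal | positive screen) ≈ 0.5376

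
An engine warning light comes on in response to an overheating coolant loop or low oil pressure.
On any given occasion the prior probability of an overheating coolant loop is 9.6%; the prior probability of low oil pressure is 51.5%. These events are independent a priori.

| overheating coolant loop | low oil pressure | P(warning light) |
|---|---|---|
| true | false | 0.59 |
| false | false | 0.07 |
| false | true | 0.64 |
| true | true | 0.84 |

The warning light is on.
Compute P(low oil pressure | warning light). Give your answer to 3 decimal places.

P(warning light) = 0.07·0.904·0.485 + 0.64·0.904·0.515 + 0.59·0.096·0.485 + 0.84·0.096·0.515 = 0.030691 + 0.297958 + 0.027470 + 0.041530 = 0.397649
The low oil pressure-present share is 0.297958 + 0.041530 = 0.339488.
Hence the posterior is 0.339488/0.397649 ≈ 0.854.

P(low oil pressure | warning light) ≈ 0.854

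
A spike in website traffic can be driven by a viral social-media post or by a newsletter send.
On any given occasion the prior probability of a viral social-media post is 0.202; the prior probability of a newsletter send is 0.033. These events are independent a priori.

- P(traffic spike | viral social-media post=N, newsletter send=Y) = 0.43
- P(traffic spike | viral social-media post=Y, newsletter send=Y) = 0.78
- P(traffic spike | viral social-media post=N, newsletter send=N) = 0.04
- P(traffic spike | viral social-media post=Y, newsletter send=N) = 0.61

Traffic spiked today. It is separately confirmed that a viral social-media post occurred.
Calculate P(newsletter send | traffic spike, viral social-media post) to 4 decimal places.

P(traffic spike | viral social-media post) = 0.61·0.967 + 0.78·0.033 = 0.589870 + 0.025740 = 0.615610
Restricting to configurations with newsletter send present: 0.78·0.033 = 0.025740.
So P(newsletter send | traffic spike, viral social-media post) = 0.025740/0.615610 ≈ 0.0418.

P(newsletter send | traffic spike, viral social-media post) ≈ 0.0418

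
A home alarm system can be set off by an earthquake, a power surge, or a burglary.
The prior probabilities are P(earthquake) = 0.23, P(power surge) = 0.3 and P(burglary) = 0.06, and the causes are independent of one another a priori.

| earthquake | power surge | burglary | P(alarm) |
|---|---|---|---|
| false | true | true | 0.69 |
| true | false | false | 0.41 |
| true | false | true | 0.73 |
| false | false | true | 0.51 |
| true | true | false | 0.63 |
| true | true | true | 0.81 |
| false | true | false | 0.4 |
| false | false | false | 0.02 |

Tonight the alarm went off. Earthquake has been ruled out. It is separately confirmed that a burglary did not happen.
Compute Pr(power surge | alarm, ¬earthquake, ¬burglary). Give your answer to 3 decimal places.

Pr(power surge | alarm, ¬earthquake, ¬burglary) ≈ 0.896

P(alarm | ¬earthquake, ¬burglary) = 0.02×0.7 + 0.4×0.3 = 0.014000 + 0.120000 = 0.134000
Restricting to configurations with power surge present: 0.4×0.3 = 0.120000.
Hence the posterior is 0.120000/0.134000 ≈ 0.896.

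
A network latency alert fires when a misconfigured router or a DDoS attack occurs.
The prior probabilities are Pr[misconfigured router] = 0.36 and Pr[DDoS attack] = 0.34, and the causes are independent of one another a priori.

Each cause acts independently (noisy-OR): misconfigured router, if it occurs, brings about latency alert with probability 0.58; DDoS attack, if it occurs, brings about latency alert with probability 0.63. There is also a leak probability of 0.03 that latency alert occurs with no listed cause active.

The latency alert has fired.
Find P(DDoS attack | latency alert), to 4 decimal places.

P(DDoS attack | latency alert) ≈ 0.6133

Under noisy-OR, P(latency alert | causes) = 1 − (1−0.03)·∏(1−qᵢ) over the active causes.
Enumerate the 4 (misconfigured router, DDoS attack) configurations and weight by the priors:
  P(latency alert) = 0.03*0.64*0.66 + 0.6411*0.64*0.34 + 0.5926*0.36*0.66 + 0.849262*0.36*0.34
        = 0.012672 + 0.139503 + 0.140802 + 0.103950 = 0.396927
Configurations with DDoS attack contribute 0.243453, so
  P(DDoS attack | latency alert) = 0.243453 / 0.396927 ≈ 0.6133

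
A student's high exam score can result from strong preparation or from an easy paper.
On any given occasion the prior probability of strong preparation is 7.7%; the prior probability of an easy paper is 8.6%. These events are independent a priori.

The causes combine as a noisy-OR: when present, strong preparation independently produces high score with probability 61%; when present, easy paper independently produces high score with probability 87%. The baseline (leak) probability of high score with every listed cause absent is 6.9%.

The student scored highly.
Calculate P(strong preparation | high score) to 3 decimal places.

P(strong preparation | high score) ≈ 0.285

Under noisy-OR, P(high score | causes) = 1 − (1−0.069)·∏(1−qᵢ) over the active causes.
By total probability over the 4 (strong preparation, easy paper) configurations:
  P(high score) = 0.069·0.923·0.914 + 0.87897·0.923·0.086 + 0.63691·0.077·0.914 + 0.952798·0.077·0.086
        = 0.058210 + 0.069771 + 0.044824 + 0.006309 = 0.179114
Configurations with strong preparation contribute 0.051133, so
  P(strong preparation | high score) = 0.051133 / 0.179114 ≈ 0.285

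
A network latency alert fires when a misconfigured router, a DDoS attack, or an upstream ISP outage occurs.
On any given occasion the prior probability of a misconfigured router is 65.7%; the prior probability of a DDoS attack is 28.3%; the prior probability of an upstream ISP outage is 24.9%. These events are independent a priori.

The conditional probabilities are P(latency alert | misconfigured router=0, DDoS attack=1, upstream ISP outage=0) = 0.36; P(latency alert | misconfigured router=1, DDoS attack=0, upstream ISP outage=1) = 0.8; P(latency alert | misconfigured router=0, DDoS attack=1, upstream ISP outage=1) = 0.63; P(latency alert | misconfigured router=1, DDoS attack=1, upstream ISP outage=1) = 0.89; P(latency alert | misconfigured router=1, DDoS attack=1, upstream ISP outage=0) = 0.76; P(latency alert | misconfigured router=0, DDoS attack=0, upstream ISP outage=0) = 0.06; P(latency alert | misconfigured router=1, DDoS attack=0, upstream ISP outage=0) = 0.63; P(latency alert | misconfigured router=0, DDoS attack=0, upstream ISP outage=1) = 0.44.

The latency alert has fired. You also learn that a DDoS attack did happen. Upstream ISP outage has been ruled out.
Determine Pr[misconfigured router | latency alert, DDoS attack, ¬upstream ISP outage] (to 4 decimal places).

Pr[misconfigured router | latency alert, DDoS attack, ¬upstream ISP outage] ≈ 0.8017

P(latency alert | DDoS attack, ¬upstream ISP outage) = 0.36·0.343 + 0.76·0.657 = 0.123480 + 0.499320 = 0.622800
Of this, 0.499320 comes from 0.76·0.657 (the misconfigured router=true cases).
Hence the posterior is 0.499320/0.622800 ≈ 0.8017.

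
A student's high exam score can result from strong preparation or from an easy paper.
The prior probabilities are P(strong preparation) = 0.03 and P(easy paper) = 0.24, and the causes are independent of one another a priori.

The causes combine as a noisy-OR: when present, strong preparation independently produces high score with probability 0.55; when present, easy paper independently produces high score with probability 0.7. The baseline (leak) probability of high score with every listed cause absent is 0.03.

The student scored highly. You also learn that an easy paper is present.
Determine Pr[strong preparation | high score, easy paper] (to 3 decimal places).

Under noisy-OR, P(high score | causes) = 1 − (1−0.03)·∏(1−qᵢ) over the active causes.
By total probability over both values of strong preparation:
  P(high score | easy paper) = 0.709×0.97 + 0.86905×0.03
        = 0.687730 + 0.026071 = 0.713801
Configurations with strong preparation contribute 0.026071, so
  P(strong preparation | high score, easy paper) = 0.026071 / 0.713801 ≈ 0.037

Pr[strong preparation | high score, easy paper] ≈ 0.037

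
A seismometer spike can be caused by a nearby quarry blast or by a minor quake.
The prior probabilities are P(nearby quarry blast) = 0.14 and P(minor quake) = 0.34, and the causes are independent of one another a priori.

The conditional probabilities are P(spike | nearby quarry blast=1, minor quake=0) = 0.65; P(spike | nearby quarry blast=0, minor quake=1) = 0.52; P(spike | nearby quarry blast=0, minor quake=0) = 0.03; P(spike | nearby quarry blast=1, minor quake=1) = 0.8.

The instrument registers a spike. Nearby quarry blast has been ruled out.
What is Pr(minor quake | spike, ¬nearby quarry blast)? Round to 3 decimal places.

Pr(minor quake | spike, ¬nearby quarry blast) ≈ 0.899

For the numerator, keep only minor quake=true terms: 0.52×0.34 = 0.176800
The normalizing constant is 0.03×0.66 + 0.52×0.34 = 0.196600
Posterior = 0.176800 / 0.196600 ≈ 0.899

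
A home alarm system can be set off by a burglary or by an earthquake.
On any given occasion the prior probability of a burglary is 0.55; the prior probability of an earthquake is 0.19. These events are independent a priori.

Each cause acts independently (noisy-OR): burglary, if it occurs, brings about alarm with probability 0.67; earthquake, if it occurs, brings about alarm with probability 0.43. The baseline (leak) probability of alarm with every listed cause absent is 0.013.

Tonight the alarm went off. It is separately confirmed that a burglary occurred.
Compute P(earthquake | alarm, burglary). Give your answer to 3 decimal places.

P(earthquake | alarm, burglary) ≈ 0.221

Under noisy-OR, P(alarm | causes) = 1 − (1−0.013)·∏(1−qᵢ) over the active causes.
P(alarm | burglary) = 0.67429×0.81 + 0.814345×0.19 = 0.546175 + 0.154726 = 0.700901
Restricting to configurations with earthquake present: 0.814345×0.19 = 0.154726.
Hence the posterior is 0.154726/0.700901 ≈ 0.221.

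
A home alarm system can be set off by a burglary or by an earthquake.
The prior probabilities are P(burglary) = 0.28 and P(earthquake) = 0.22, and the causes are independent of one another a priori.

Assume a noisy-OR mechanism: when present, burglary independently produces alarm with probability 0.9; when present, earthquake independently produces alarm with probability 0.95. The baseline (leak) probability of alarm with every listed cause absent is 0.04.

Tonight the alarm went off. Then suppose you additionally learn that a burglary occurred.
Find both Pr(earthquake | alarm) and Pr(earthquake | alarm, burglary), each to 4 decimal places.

Under noisy-OR, P(alarm | causes) = 1 − (1−0.04)·∏(1−qᵢ) over the active causes.
Enumerate the 4 (burglary, earthquake) configurations and weight by the priors:
  P(alarm) = 0.04·0.72·0.78 + 0.952·0.72·0.22 + 0.904·0.28·0.78 + 0.9952·0.28·0.22
        = 0.022464 + 0.150797 + 0.197434 + 0.061304 = 0.431999
Configurations with earthquake contribute 0.212101, so
  P(earthquake | alarm) = 0.212101 / 0.431999 ≈ 0.4910

Now also conditioning on burglary=true:
For the numerator, keep only earthquake=true terms: 0.9952·0.22 = 0.218944
Normalizer over all consistent configurations: 0.904·0.78 + 0.9952·0.22 = 0.924064
Posterior = 0.218944 / 0.924064 ≈ 0.2369
The drop from 0.4910 to 0.2369 is the explaining-away (discounting) effect.

Pr(earthquake | alarm) ≈ 0.4910; Pr(earthquake | alarm, burglary) ≈ 0.2369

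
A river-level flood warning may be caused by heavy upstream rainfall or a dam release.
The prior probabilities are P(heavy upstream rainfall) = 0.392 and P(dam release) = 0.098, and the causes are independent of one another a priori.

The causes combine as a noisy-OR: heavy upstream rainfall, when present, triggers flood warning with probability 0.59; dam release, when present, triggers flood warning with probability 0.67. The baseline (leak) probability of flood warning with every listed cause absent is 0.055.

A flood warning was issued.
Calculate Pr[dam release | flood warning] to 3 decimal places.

Pr[dam release | flood warning] ≈ 0.232

Under noisy-OR, P(flood warning | causes) = 1 − (1−0.055)·∏(1−qᵢ) over the active causes.
Weight on dam release=true, given the evidence: 0.041003 + 0.033504 = 0.074507
Denominator P(flood warning): 0.055*0.608*0.902 + 0.68815*0.608*0.098 + 0.61255*0.392*0.902 + 0.872142*0.392*0.098 = 0.321258
Posterior = 0.074507 / 0.321258 ≈ 0.232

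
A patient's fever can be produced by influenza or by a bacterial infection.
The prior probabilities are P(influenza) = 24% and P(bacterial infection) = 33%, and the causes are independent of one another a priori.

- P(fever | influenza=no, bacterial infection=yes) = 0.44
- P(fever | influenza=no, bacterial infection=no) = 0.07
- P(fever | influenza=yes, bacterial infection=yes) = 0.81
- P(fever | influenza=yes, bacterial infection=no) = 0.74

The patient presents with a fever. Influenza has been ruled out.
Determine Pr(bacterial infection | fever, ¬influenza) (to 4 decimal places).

Pr(bacterial infection | fever, ¬influenza) ≈ 0.7559

P(fever | ¬influenza) = 0.07·0.67 + 0.44·0.33 = 0.046900 + 0.145200 = 0.192100
Of this, 0.145200 comes from 0.44·0.33 (the bacterial infection=true cases).
P(bacterial infection | fever, ¬influenza) = 0.145200 / 0.192100 ≈ 0.7559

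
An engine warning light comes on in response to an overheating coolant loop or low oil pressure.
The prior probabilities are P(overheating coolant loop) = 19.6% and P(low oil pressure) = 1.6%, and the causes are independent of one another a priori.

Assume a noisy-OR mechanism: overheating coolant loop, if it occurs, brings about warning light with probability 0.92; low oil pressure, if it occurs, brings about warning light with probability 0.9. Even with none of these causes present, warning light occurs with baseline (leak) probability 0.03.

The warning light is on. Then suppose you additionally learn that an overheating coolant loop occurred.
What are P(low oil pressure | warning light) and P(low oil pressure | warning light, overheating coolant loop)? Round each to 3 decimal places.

Under noisy-OR, P(warning light | causes) = 1 − (1−0.03)·∏(1−qᵢ) over the active causes.
P(warning light) = 0.03×0.804×0.984 + 0.903×0.804×0.016 + 0.9224×0.196×0.984 + 0.99224×0.196×0.016 = 0.023734 + 0.011616 + 0.177898 + 0.003112 = 0.216360
Of this, 0.014728 comes from 0.011616 + 0.003112 (the low oil pressure=true cases).
So P(low oil pressure | warning light) = 0.014728/0.216360 ≈ 0.068.

Now also conditioning on overheating coolant loop=true:
Enumerate both values of low oil pressure and weight by the priors:
  P(warning light | overheating coolant loop) = 0.9224·0.984 + 0.99224·0.016
        = 0.907642 + 0.015876 = 0.923518
Configurations with low oil pressure contribute 0.015876, so
  P(low oil pressure | warning light, overheating coolant loop) = 0.015876 / 0.923518 ≈ 0.017

P(low oil pressure | warning light) ≈ 0.068; P(low oil pressure | warning light, overheating coolant loop) ≈ 0.017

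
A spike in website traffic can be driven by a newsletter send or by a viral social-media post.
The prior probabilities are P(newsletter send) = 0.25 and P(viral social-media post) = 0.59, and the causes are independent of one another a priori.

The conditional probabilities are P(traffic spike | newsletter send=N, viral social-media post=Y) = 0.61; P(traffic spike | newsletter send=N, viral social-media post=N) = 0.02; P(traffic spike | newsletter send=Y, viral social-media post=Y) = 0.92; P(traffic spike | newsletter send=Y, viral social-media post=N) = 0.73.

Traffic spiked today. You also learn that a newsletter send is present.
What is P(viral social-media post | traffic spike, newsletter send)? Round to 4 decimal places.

By total probability over both values of viral social-media post:
  P(traffic spike | newsletter send) = 0.73×0.41 + 0.92×0.59
        = 0.299300 + 0.542800 = 0.842100
Keeping only the viral social-media post-present terms gives 0.542800, so
  P(viral social-media post | traffic spike, newsletter send) = 0.542800 / 0.842100 ≈ 0.6446

P(viral social-media post | traffic spike, newsletter send) ≈ 0.6446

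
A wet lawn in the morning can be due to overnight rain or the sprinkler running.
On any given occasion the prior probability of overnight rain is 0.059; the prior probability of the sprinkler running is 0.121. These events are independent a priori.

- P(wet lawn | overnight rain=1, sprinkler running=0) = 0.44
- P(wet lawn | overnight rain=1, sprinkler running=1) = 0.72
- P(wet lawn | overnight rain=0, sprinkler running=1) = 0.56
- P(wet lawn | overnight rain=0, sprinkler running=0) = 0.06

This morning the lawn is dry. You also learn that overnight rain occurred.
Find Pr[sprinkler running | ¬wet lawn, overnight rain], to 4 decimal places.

Sum P(¬wet lawn|·) weighted by the priors over both values of sprinkler running:
  P(¬wet lawn | overnight rain) = 0.56×0.879 + 0.28×0.121
        = 0.492240 + 0.033880 = 0.526120
The terms with sprinkler running present sum to 0.033880, so
  P(sprinkler running | ¬wet lawn, overnight rain) = 0.033880 / 0.526120 ≈ 0.0644

Pr[sprinkler running | ¬wet lawn, overnight rain] ≈ 0.0644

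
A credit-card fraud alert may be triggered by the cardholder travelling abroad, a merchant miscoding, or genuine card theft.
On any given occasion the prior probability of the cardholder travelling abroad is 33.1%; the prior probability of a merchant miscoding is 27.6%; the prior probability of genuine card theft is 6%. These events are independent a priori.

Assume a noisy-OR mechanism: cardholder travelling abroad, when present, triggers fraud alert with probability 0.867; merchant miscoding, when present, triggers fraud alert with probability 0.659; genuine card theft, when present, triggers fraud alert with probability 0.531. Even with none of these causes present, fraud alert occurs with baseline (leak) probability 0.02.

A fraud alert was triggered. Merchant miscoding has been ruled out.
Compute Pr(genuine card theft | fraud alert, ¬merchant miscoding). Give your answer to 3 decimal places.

Pr(genuine card theft | fraud alert, ¬merchant miscoding) ≈ 0.125

Under noisy-OR, P(fraud alert | causes) = 1 − (1−0.02)·∏(1−qᵢ) over the active causes.
By total probability over the 4 (cardholder travelling abroad, genuine card theft) configurations:
  P(fraud alert | ¬merchant miscoding) = 0.02·0.669·0.94 + 0.54038·0.669·0.06 + 0.86966·0.331·0.94 + 0.938871·0.331·0.06
        = 0.012577 + 0.021691 + 0.270586 + 0.018646 = 0.323500
The terms with genuine card theft present sum to 0.040337, so
  P(genuine card theft | fraud alert, ¬merchant miscoding) = 0.040337 / 0.323500 ≈ 0.125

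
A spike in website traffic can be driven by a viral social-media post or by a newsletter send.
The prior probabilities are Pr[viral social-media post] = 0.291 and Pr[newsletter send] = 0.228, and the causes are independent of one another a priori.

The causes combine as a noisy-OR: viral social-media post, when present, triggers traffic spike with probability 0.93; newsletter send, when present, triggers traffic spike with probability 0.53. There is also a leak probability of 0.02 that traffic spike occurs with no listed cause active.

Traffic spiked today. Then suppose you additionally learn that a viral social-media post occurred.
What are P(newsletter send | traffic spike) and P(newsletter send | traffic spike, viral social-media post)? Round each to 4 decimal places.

Under noisy-OR, P(traffic spike | causes) = 1 − (1−0.02)·∏(1−qᵢ) over the active causes.
For the numerator, keep only newsletter send=true terms: 0.087195 + 0.064209 = 0.151404
The normalizing constant is 0.02×0.709×0.772 + 0.5394×0.709×0.228 + 0.9314×0.291×0.772 + 0.967758×0.291×0.228 = 0.371592
Posterior = 0.151404 / 0.371592 ≈ 0.4074

Now condition on the additional information:
Enumerate both values of newsletter send and weight by the priors:
  P(traffic spike | viral social-media post) = 0.9314·0.772 + 0.967758·0.228
        = 0.719041 + 0.220649 = 0.939690
Keeping only the newsletter send-present terms gives 0.220649, so
  P(newsletter send | traffic spike, viral social-media post) = 0.220649 / 0.939690 ≈ 0.2348
Conditioning on viral social-media post lowers the posterior on newsletter send: the classic explaining-away effect in a common-effect structure.

P(newsletter send | traffic spike) ≈ 0.4074; P(newsletter send | traffic spike, viral social-media post) ≈ 0.2348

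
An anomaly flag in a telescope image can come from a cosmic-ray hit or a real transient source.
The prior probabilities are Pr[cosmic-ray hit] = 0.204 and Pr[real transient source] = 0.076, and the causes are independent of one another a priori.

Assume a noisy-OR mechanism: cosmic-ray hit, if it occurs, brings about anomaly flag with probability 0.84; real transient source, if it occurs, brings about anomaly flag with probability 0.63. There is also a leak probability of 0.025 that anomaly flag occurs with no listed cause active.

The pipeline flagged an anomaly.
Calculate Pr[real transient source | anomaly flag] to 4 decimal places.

Pr[real transient source | anomaly flag] ≈ 0.2309

Under noisy-OR, P(anomaly flag | causes) = 1 − (1−0.025)·∏(1−qᵢ) over the active causes.
Weight on real transient source=true, given the evidence: 0.038672 + 0.014609 = 0.053281
The normalizing constant is 0.025×0.796×0.924 + 0.63925×0.796×0.076 + 0.844×0.204×0.924 + 0.94228×0.204×0.076 = 0.230760
Posterior = 0.053281 / 0.230760 ≈ 0.2309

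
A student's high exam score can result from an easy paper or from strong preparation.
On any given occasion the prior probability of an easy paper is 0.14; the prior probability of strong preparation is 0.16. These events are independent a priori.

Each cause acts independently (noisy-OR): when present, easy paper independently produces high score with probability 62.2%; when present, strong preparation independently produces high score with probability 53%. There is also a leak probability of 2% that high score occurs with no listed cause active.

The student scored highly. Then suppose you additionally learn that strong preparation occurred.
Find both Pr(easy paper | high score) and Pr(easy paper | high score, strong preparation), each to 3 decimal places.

Under noisy-OR, P(high score | causes) = 1 − (1−0.02)·∏(1−qᵢ) over the active causes.
Enumerate the 4 (easy paper, strong preparation) configurations and weight by the priors:
  P(high score) = 0.02×0.86×0.84 + 0.5394×0.86×0.16 + 0.62956×0.14×0.84 + 0.825893×0.14×0.16
        = 0.014448 + 0.074221 + 0.074036 + 0.018500 = 0.181205
Keeping only the easy paper-present terms gives 0.092536, so
  P(easy paper | high score) = 0.092536 / 0.181205 ≈ 0.511

Now also conditioning on strong preparation=true:
P(high score | strong preparation) = 0.5394*0.86 + 0.825893*0.14 = 0.463884 + 0.115625 = 0.579509
Restricting to configurations with easy paper present: 0.825893*0.14 = 0.115625.
So P(easy paper | high score, strong preparation) = 0.115625/0.579509 ≈ 0.200.

Pr(easy paper | high score) ≈ 0.511; Pr(easy paper | high score, strong preparation) ≈ 0.200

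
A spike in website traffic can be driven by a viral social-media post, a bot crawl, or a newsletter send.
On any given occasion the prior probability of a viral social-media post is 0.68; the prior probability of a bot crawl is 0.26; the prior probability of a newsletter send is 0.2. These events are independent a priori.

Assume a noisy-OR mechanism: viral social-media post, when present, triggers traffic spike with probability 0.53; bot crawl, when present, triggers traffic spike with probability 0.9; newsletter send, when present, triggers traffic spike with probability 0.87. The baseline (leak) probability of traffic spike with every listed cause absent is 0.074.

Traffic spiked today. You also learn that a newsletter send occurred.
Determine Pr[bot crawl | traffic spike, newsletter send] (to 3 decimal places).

Under noisy-OR, P(traffic spike | causes) = 1 − (1−0.074)·∏(1−qᵢ) over the active causes.
By total probability over the 4 (viral social-media post, bot crawl) configurations:
  P(traffic spike | newsletter send) = 0.87962×0.32×0.74 + 0.987962×0.32×0.26 + 0.943421×0.68×0.74 + 0.994342×0.68×0.26
        = 0.208294 + 0.082198 + 0.474729 + 0.175800 = 0.941021
Keeping only the bot crawl-present terms gives 0.257998, so
  P(bot crawl | traffic spike, newsletter send) = 0.257998 / 0.941021 ≈ 0.274

Pr[bot crawl | traffic spike, newsletter send] ≈ 0.274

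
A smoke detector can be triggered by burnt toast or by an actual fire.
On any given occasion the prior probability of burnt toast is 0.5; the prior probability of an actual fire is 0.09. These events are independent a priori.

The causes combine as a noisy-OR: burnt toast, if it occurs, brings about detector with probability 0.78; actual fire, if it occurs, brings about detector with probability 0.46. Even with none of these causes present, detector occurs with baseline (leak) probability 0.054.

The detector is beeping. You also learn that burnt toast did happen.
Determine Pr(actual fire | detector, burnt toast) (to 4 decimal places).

Under noisy-OR, P(detector | causes) = 1 − (1−0.054)·∏(1−qᵢ) over the active causes.
Enumerate both values of actual fire and weight by the priors:
  P(detector | burnt toast) = 0.79188·0.91 + 0.887615·0.09
        = 0.720611 + 0.079885 = 0.800496
Configurations with actual fire contribute 0.079885, so
  P(actual fire | detector, burnt toast) = 0.079885 / 0.800496 ≈ 0.0998

Pr(actual fire | detector, burnt toast) ≈ 0.0998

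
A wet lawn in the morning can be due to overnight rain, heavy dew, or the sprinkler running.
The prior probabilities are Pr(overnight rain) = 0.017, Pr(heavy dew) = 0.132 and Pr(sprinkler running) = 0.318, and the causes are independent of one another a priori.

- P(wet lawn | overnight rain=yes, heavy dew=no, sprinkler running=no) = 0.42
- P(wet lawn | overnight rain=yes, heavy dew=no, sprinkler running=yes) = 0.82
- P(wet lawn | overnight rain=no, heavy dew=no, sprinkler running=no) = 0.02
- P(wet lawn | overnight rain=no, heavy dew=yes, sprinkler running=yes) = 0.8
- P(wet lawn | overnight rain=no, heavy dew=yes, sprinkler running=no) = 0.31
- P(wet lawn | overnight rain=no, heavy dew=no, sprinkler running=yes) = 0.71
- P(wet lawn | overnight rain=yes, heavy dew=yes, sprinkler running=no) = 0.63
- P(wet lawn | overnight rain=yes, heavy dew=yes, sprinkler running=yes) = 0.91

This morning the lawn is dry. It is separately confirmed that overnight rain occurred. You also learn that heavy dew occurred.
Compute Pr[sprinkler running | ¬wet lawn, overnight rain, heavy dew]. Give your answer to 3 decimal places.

Pr[sprinkler running | ¬wet lawn, overnight rain, heavy dew] ≈ 0.102

For the numerator, keep only sprinkler running=true terms: 0.09·0.318 = 0.028620
The normalizing constant is 0.37·0.682 + 0.09·0.318 = 0.280960
Posterior = 0.028620 / 0.280960 ≈ 0.102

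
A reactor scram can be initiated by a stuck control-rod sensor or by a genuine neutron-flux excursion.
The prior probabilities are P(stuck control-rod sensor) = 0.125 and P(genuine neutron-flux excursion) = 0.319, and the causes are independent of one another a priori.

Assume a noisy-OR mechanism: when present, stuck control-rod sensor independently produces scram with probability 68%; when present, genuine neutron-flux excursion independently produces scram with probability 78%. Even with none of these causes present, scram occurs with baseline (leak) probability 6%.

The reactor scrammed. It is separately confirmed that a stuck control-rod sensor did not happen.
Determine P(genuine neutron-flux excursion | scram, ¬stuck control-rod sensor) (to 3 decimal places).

Under noisy-OR, P(scram | causes) = 1 − (1−0.06)·∏(1−qᵢ) over the active causes.
By total probability over both values of genuine neutron-flux excursion:
  P(scram | ¬stuck control-rod sensor) = 0.06×0.681 + 0.7932×0.319
        = 0.040860 + 0.253031 = 0.293891
The terms with genuine neutron-flux excursion present sum to 0.253031, so
  P(genuine neutron-flux excursion | scram, ¬stuck control-rod sensor) = 0.253031 / 0.293891 ≈ 0.861

P(genuine neutron-flux excursion | scram, ¬stuck control-rod sensor) ≈ 0.861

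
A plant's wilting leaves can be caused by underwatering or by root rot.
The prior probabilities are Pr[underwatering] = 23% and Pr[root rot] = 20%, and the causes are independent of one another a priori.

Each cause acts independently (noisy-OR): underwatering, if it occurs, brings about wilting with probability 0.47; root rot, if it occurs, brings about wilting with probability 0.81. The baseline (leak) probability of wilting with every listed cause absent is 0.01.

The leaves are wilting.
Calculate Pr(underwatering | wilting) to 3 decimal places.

Pr(underwatering | wilting) ≈ 0.496

Under noisy-OR, P(wilting | causes) = 1 − (1−0.01)·∏(1−qᵢ) over the active causes.
Weight on underwatering=true, given the evidence: 0.087455 + 0.041414 = 0.128869
Denominator P(wilting): 0.01·0.77·0.8 + 0.8119·0.77·0.2 + 0.4753·0.23·0.8 + 0.900307·0.23·0.2 = 0.260062
P(underwatering | wilting) = 0.128869/0.260062 ≈ 0.496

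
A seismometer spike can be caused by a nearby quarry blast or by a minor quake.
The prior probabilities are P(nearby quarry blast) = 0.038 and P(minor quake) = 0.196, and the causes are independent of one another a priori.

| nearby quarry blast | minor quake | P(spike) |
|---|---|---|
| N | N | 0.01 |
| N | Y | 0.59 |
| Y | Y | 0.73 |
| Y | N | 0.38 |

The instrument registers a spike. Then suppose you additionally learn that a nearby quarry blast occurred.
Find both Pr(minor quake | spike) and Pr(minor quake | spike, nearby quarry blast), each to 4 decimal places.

Numerator (weight on configurations with minor quake): 0.111246 + 0.005437 = 0.116683
Normalizer over all consistent configurations: 0.01·0.962·0.804 + 0.59·0.962·0.196 + 0.38·0.038·0.804 + 0.73·0.038·0.196 = 0.136027
Posterior = 0.116683 / 0.136027 ≈ 0.8578

Now condition on the additional information:
Weight on minor quake=true, given the evidence: 0.73×0.196 = 0.143080
The normalizing constant is 0.38×0.804 + 0.73×0.196 = 0.448600
P(minor quake | spike, nearby quarry blast) = 0.143080/0.448600 ≈ 0.3189

Pr(minor quake | spike) ≈ 0.8578; Pr(minor quake | spike, nearby quarry blast) ≈ 0.3189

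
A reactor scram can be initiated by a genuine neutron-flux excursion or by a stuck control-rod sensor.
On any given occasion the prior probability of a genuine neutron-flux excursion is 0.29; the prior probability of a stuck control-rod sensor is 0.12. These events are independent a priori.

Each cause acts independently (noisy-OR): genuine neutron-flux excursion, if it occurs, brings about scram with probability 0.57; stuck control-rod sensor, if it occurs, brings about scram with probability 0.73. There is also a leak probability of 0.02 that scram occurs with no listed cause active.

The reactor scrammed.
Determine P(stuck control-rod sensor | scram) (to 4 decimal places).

P(stuck control-rod sensor | scram) ≈ 0.3686

Under noisy-OR, P(scram | causes) = 1 − (1−0.02)·∏(1−qᵢ) over the active causes.
P(scram) = 0.02*0.71*0.88 + 0.7354*0.71*0.12 + 0.5786*0.29*0.88 + 0.886222*0.29*0.12 = 0.012496 + 0.062656 + 0.147659 + 0.030841 = 0.253652
Restricting to configurations with stuck control-rod sensor present: 0.062656 + 0.030841 = 0.093497.
P(stuck control-rod sensor | scram) = 0.093497 / 0.253652 ≈ 0.3686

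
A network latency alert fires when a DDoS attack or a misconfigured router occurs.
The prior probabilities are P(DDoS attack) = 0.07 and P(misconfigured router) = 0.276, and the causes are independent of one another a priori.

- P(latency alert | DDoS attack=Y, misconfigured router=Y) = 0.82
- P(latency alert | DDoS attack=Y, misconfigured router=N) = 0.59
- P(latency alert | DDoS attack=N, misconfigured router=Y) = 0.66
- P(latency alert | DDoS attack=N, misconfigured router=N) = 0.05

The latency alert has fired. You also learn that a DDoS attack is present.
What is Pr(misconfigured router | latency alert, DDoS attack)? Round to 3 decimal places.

Weight on misconfigured router=true, given the evidence: 0.82·0.276 = 0.226320
The normalizing constant is 0.59·0.724 + 0.82·0.276 = 0.653480
Posterior = 0.226320 / 0.653480 ≈ 0.346

Pr(misconfigured router | latency alert, DDoS attack) ≈ 0.346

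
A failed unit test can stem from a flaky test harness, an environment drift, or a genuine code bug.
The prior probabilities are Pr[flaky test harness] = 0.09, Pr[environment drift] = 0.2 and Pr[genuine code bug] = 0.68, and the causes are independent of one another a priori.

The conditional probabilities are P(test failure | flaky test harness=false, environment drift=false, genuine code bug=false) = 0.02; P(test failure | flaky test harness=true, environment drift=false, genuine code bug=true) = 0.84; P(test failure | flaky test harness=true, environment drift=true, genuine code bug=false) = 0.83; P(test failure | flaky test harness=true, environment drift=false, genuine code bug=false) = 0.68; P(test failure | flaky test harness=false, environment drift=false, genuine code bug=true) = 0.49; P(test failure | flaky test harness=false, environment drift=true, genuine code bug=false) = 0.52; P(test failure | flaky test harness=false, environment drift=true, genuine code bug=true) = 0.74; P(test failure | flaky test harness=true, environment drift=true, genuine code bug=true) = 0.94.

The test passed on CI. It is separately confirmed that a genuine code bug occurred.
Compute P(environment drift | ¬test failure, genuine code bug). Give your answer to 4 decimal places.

P(environment drift | ¬test failure, genuine code bug) ≈ 0.1122

Weight on environment drift=true, given the evidence: 0.047320 + 0.001080 = 0.048400
Normalizer over all consistent configurations: 0.51×0.91×0.8 + 0.26×0.91×0.2 + 0.16×0.09×0.8 + 0.06×0.09×0.2 = 0.431200
Posterior = 0.048400 / 0.431200 ≈ 0.1122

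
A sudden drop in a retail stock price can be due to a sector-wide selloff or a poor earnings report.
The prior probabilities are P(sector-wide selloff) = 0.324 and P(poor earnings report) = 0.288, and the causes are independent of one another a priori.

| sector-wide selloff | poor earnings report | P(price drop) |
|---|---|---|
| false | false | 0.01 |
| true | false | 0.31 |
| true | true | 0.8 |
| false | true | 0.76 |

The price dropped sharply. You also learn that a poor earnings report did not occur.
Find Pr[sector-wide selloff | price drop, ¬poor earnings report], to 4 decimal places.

Pr[sector-wide selloff | price drop, ¬poor earnings report] ≈ 0.9369

P(price drop | ¬poor earnings report) = 0.01*0.676 + 0.31*0.324 = 0.006760 + 0.100440 = 0.107200
Of this, 0.100440 comes from 0.31*0.324 (the sector-wide selloff=true cases).
So P(sector-wide selloff | price drop, ¬poor earnings report) = 0.100440/0.107200 ≈ 0.9369.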